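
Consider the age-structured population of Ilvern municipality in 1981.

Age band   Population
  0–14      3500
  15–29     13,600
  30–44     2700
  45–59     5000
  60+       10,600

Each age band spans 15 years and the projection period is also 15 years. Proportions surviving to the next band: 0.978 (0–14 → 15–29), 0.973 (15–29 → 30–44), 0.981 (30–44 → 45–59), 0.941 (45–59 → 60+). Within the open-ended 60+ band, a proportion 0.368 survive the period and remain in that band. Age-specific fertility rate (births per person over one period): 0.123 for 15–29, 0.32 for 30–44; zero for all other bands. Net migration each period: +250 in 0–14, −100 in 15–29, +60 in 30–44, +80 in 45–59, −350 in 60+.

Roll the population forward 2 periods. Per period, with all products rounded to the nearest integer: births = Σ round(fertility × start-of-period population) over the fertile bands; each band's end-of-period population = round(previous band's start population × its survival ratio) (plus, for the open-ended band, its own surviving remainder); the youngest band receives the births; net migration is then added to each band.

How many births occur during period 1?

After projecting period 1:
Births: 13600 × 0.123 = 1673 ; 2700 × 0.32 = 864 → 2537
15–29: 3500 × 0.978 = 3423
30–44: 13600 × 0.973 = 13233
45–59: 2700 × 0.981 = 2649
60+: 5000 × 0.941 + 10600 × 0.368 = 4705 + 3901 = 8606
Net migration: 0–14 + 250 → 2787; 15–29 − 100 → 3323; 30–44 + 60 → 13293; 45–59 + 80 → 2729; 60+ − 350 → 8256
Population now: 0–14=2787, 15–29=3323, 30–44=13293, 45–59=2729, 60+=8256

2537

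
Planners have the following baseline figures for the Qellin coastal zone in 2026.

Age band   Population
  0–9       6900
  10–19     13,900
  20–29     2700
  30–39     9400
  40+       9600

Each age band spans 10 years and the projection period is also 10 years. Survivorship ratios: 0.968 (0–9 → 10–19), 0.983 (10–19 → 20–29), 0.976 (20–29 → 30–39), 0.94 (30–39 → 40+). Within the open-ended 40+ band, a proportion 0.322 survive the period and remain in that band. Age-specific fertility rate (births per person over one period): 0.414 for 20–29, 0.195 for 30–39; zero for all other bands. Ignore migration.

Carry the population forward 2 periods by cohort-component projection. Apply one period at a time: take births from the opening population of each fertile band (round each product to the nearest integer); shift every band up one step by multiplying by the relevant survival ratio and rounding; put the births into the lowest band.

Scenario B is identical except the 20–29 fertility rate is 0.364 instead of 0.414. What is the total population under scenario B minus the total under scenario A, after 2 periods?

Call the groups 1 to 5, youngest first.
— Period 1 —
Births: 2700 × 0.414 = 1118 ; 9400 × 0.195 = 1833 → 2951
Group 2: 6900 × 0.968 = 6679
Group 3: 13900 × 0.983 = 13664
Group 4: 2700 × 0.976 = 2635
Group 5: 9400 × 0.94 + 9600 × 0.322 = 8836 + 3091 = 11927
Population now: 0–9=2951, 10–19=6679, 20–29=13664, 30–39=2635, 40+=11927
— Period 2 —
Births: 13664 × 0.414 = 5657 ; 2635 × 0.195 = 514 → 6171
Group 2: 2951 × 0.968 = 2857
Group 3: 6679 × 0.983 = 6565
Group 4: 13664 × 0.976 = 13336
Group 5: 2635 × 0.94 + 11927 × 0.322 = 2477 + 3840 = 6317
Population now: 0–9=6171, 10–19=2857, 20–29=6565, 30–39=13336, 40+=6317
Scenario A total after 2 periods: 35246
Scenario B projection —
— Period 1 —
Births: 2700 × 0.364 = 983 ; 9400 × 0.195 = 1833 → 2816
Group 2: 6900 × 0.968 = 6679
Group 3: 13900 × 0.983 = 13664
Group 4: 2700 × 0.976 = 2635
Group 5: 9400 × 0.94 + 9600 × 0.322 = 8836 + 3091 = 11927
Population now: 0–9=2816, 10–19=6679, 20–29=13664, 30–39=2635, 40+=11927
— Period 2 —
Births: 13664 × 0.364 = 4974 ; 2635 × 0.195 = 514 → 5488
Group 2: 2816 × 0.968 = 2726
Group 3: 6679 × 0.983 = 6565
Group 4: 13664 × 0.976 = 13336
Group 5: 2635 × 0.94 + 11927 × 0.322 = 2477 + 3840 = 6317
Population now: 0–9=5488, 10–19=2726, 20–29=6565, 30–39=13336, 40+=6317
Scenario B total after 2 periods: 34432
Difference B − A = 34432 − 35246 = -814

-814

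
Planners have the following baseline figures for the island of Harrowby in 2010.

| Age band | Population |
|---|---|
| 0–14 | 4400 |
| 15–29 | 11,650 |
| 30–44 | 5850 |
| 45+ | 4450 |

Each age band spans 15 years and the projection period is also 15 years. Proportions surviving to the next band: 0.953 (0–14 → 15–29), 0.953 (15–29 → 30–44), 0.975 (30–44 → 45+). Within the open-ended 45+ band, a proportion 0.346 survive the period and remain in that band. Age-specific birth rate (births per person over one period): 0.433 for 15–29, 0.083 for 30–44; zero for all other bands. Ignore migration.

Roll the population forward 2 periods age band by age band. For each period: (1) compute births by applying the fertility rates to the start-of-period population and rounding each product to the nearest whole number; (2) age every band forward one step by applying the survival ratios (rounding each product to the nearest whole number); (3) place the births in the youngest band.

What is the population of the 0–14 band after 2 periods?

2737

[period 1]
Births: 11650 * 0.433 = 5044, 5850 * 0.083 = 486 — total 5530
15–29: 4400 * 0.953 = 4193
30–44: 11650 * 0.953 = 11102
45+: 5850 * 0.975 + 4450 * 0.346 = 5704 + 1540 = 7244
End of period: [5530, 4193, 11102, 7244]
[period 2]
Births: 4193 * 0.433 = 1816, 11102 * 0.083 = 921 — total 2737
15–29: 5530 * 0.953 = 5270
30–44: 4193 * 0.953 = 3996
45+: 11102 * 0.975 + 7244 * 0.346 = 10824 + 2506 = 13330
End of period: [2737, 5270, 3996, 13330]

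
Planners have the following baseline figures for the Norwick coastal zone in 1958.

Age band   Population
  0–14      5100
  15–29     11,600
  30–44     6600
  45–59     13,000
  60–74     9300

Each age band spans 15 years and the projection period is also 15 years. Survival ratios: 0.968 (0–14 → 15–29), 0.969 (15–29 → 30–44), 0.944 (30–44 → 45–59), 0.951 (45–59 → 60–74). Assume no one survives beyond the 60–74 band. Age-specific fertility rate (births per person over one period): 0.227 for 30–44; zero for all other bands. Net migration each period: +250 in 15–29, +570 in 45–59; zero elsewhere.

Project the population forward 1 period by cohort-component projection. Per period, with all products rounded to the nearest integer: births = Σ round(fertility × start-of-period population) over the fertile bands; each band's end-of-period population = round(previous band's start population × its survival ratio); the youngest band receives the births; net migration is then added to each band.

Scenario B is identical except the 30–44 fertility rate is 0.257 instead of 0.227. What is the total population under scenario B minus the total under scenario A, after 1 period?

198

Call the groups 1 to 5, youngest first.
After projecting period 1:
Births: 6600 × 0.227 = 1498
Group 2: 5100 × 0.968 = 4937
Group 3: 11600 × 0.969 = 11240
Group 4: 6600 × 0.944 = 6230
Group 5: 13000 × 0.951 = 12363
Net migration: Group 2 + 250 → 5187; Group 4 + 570 → 6800
Giving 1498 / 5187 / 11240 / 6800 / 12363.
Scenario A total after 1 period: 37088
Scenario B projection —
After projecting period 1:
Births: 6600 × 0.257 = 1696
Group 2: 5100 × 0.968 = 4937
Group 3: 11600 × 0.969 = 11240
Group 4: 6600 × 0.944 = 6230
Group 5: 13000 × 0.951 = 12363
Net migration: Group 2 + 250 → 5187; Group 4 + 570 → 6800
Giving 1696 / 5187 / 11240 / 6800 / 12363.
Scenario B total after 1 period: 37286
Difference B − A = 37286 − 37088 = 198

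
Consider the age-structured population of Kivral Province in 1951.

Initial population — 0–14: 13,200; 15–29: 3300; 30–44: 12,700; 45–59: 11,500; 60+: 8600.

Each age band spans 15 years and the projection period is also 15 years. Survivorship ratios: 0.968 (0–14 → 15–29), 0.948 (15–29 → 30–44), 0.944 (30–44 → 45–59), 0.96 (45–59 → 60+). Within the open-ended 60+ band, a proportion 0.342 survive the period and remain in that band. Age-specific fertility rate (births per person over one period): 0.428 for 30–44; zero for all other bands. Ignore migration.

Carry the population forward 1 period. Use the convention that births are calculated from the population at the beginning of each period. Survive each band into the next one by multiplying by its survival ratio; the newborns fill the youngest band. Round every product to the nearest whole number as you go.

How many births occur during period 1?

Numbering the groups 1..5 from youngest to oldest:
Period 1.
Births: 12700 × 0.428 = 5436
Group 2: 13200 × 0.968 = 12778
Group 3: 3300 × 0.948 = 3128
Group 4: 12700 × 0.944 = 11989
Group 5: 11500 × 0.96 + 8600 × 0.342 = 11040 + 2941 = 13981
End of period: [5436, 12778, 3128, 11989, 13981]

5436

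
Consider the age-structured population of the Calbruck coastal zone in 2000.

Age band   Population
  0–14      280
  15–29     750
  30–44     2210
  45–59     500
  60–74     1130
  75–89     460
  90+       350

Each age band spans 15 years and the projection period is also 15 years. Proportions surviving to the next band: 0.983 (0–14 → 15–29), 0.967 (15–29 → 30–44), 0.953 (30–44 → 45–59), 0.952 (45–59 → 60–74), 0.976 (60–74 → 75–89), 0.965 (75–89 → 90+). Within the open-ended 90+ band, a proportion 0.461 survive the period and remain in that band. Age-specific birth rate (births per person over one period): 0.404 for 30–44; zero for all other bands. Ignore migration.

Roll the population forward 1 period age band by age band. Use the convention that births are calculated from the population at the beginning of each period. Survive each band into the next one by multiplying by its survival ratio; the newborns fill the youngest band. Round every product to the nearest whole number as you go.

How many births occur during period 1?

893

Numbering the groups 1..7 from youngest to oldest:
After projecting period 1:
Births: 2210 × 0.404 = 893
Group 2: 280 × 0.983 = 275
Group 3: 750 × 0.967 = 725
Group 4: 2210 × 0.953 = 2106
Group 5: 500 × 0.952 = 476
Group 6: 1130 × 0.976 = 1103
Group 7: 460 × 0.965 + 350 × 0.461 = 444 + 161 = 605
Population now: 0–14=893, 15–29=275, 30–44=725, 45–59=2106, 60–74=476, 75–89=1103, 90+=605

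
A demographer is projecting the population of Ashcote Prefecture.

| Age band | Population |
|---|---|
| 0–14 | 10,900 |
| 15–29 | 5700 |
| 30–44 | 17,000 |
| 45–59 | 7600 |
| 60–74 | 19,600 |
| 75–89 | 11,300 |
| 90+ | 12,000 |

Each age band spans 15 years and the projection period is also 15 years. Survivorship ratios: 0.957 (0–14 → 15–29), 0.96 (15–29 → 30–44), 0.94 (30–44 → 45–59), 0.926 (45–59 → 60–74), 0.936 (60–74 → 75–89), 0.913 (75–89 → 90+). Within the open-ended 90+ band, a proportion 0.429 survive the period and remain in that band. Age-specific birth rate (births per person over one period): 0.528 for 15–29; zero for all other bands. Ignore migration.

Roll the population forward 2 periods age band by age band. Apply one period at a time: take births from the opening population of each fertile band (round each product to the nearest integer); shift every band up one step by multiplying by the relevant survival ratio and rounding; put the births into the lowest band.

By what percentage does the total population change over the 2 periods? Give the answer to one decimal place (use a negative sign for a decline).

-18.8

Call the groups 1 to 7, youngest first.
After projecting period 1:
Births: 5700 × 0.528 = 3010
Group 2: 10900 × 0.957 = 10431
Group 3: 5700 × 0.96 = 5472
Group 4: 17000 × 0.94 = 15980
Group 5: 7600 × 0.926 = 7038
Group 6: 19600 × 0.936 = 18346
Group 7: 11300 × 0.913 + 12000 × 0.429 = 10317 + 5148 = 15465
→ [3010, 10431, 5472, 15980, 7038, 18346, 15465]
After projecting period 2:
Births: 10431 × 0.528 = 5508
Group 2: 3010 × 0.957 = 2881
Group 3: 10431 × 0.96 = 10014
Group 4: 5472 × 0.94 = 5144
Group 5: 15980 × 0.926 = 14797
Group 6: 7038 × 0.936 = 6588
Group 7: 18346 × 0.913 + 15465 × 0.429 = 16750 + 6634 = 23384
→ [5508, 2881, 10014, 5144, 14797, 6588, 23384]
Total: 84100 → 68316; change = -15784; percentage change = -18.8%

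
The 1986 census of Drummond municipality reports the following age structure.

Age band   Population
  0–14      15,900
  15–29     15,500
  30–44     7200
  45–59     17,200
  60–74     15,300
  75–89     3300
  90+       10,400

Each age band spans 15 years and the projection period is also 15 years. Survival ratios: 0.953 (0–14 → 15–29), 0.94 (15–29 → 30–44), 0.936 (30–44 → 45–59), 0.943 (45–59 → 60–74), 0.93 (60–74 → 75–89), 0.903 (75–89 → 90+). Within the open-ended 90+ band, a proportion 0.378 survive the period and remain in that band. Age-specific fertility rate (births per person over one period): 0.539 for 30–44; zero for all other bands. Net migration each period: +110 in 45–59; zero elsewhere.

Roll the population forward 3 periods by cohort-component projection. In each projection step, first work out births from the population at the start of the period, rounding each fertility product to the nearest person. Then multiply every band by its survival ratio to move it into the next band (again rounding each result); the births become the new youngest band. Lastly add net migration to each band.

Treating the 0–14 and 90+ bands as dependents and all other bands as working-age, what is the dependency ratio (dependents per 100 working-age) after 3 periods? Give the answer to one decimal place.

(Groups numbered youngest = 1 to oldest = 7.)
Period 1:
Births: 7200 * 0.539 = 3881
Group 2: 15900 * 0.953 = 15153
Group 3: 15500 * 0.94 = 14570
Group 4: 7200 * 0.936 = 6739
Group 5: 17200 * 0.943 = 16220
Group 6: 15300 * 0.93 = 14229
Group 7: 3300 * 0.903 + 10400 * 0.378 = 2980 + 3931 = 6911
Net migration: Group 4 + 110 → 6849
Giving 3881 / 15153 / 14570 / 6849 / 16220 / 14229 / 6911.
Period 2:
Births: 14570 * 0.539 = 7853
Group 2: 3881 * 0.953 = 3699
Group 3: 15153 * 0.94 = 14244
Group 4: 14570 * 0.936 = 13638
Group 5: 6849 * 0.943 = 6459
Group 6: 16220 * 0.93 = 15085
Group 7: 14229 * 0.903 + 6911 * 0.378 = 12849 + 2612 = 15461
Net migration: Group 4 + 110 → 13748
Giving 7853 / 3699 / 14244 / 13748 / 6459 / 15085 / 15461.
Period 3:
Births: 14244 * 0.539 = 7678
Group 2: 7853 * 0.953 = 7484
Group 3: 3699 * 0.94 = 3477
Group 4: 14244 * 0.936 = 13332
Group 5: 13748 * 0.943 = 12964
Group 6: 6459 * 0.93 = 6007
Group 7: 15085 * 0.903 + 15461 * 0.378 = 13622 + 5844 = 19466
Net migration: Group 4 + 110 → 13442
Giving 7678 / 7484 / 3477 / 13442 / 12964 / 6007 / 19466.
Dependents (band 0–14 + band 90+) = 7678 + 19466 = 27144; working-age = 43374; ratio = 27144/43374 × 100 = 62.6

62.6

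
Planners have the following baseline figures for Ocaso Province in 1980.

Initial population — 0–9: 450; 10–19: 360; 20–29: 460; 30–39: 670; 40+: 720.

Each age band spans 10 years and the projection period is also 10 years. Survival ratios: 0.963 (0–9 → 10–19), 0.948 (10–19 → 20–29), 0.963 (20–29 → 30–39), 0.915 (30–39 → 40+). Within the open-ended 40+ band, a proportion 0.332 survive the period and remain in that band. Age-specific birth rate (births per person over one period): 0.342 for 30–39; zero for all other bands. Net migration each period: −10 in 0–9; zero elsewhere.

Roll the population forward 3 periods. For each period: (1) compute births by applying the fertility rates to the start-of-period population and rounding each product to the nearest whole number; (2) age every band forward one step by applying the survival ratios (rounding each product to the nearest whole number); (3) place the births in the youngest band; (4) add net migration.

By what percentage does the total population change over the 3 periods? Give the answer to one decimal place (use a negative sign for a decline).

Let band 1 be 0–9 through band 5 = 40+.
Period 1.
Births: 670 * 0.342 = 229
Band 2: 450 * 0.963 = 433
Band 3: 360 * 0.948 = 341
Band 4: 460 * 0.963 = 443
Band 5: 670 * 0.915 + 720 * 0.332 = 613 + 239 = 852
Net migration: Band 1 − 10 → 219
Population now: 0–9=219, 10–19=433, 20–29=341, 30–39=443, 40+=852
Period 2.
Births: 443 * 0.342 = 152
Band 2: 219 * 0.963 = 211
Band 3: 433 * 0.948 = 410
Band 4: 341 * 0.963 = 328
Band 5: 443 * 0.915 + 852 * 0.332 = 405 + 283 = 688
Net migration: Band 1 − 10 → 142
Population now: 0–9=142, 10–19=211, 20–29=410, 30–39=328, 40+=688
Period 3.
Births: 328 * 0.342 = 112
Band 2: 142 * 0.963 = 137
Band 3: 211 * 0.948 = 200
Band 4: 410 * 0.963 = 395
Band 5: 328 * 0.915 + 688 * 0.332 = 300 + 228 = 528
Net migration: Band 1 − 10 → 102
Population now: 0–9=102, 10–19=137, 20–29=200, 30–39=395, 40+=528
Total: 2660 → 1362; change = -1298; percentage change = -48.8%

-48.8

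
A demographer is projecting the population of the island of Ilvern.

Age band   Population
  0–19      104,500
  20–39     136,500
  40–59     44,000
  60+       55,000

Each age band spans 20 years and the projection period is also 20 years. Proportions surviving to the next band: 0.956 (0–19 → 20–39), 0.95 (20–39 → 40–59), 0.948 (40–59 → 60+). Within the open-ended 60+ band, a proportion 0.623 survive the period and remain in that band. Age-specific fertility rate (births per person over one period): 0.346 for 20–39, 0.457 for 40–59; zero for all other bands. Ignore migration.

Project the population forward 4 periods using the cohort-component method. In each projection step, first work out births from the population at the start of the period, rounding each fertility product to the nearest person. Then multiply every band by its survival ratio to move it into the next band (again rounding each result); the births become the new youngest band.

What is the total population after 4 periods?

387068

After projecting period 1:
Births: 136500 * 0.346 = 47229 ; 44000 * 0.457 = 20108 → 67337
20–39: 104500 * 0.956 = 99902
40–59: 136500 * 0.95 = 129675
60+: 44000 * 0.948 + 55000 * 0.623 = 41712 + 34265 = 75977
Population now: 0–19=67337, 20–39=99902, 40–59=129675, 60+=75977
After projecting period 2:
Births: 99902 * 0.346 = 34566 ; 129675 * 0.457 = 59261 → 93827
20–39: 67337 * 0.956 = 64374
40–59: 99902 * 0.95 = 94907
60+: 129675 * 0.948 + 75977 * 0.623 = 122932 + 47334 = 170266
Population now: 0–19=93827, 20–39=64374, 40–59=94907, 60+=170266
After projecting period 3:
Births: 64374 * 0.346 = 22273 ; 94907 * 0.457 = 43372 → 65645
20–39: 93827 * 0.956 = 89699
40–59: 64374 * 0.95 = 61155
60+: 94907 * 0.948 + 170266 * 0.623 = 89972 + 106076 = 196048
Population now: 0–19=65645, 20–39=89699, 40–59=61155, 60+=196048
After projecting period 4:
Births: 89699 * 0.346 = 31036 ; 61155 * 0.457 = 27948 → 58984
20–39: 65645 * 0.956 = 62757
40–59: 89699 * 0.95 = 85214
60+: 61155 * 0.948 + 196048 * 0.623 = 57975 + 122138 = 180113
Population now: 0–19=58984, 20–39=62757, 40–59=85214, 60+=180113
Total after period 4: 58984 + 62757 + 85214 + 180113 = 387068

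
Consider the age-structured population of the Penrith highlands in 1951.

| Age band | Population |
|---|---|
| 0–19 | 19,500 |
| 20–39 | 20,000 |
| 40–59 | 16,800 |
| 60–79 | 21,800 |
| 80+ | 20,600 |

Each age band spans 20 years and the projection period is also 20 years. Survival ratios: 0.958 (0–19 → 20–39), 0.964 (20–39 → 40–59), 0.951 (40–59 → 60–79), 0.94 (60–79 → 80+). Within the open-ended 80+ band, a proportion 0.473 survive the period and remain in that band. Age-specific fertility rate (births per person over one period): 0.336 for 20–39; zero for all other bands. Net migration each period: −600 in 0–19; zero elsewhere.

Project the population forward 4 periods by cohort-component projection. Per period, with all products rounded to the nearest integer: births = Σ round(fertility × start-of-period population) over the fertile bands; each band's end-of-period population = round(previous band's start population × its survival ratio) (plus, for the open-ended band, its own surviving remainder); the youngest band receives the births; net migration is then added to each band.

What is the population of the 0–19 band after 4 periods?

[period 1]
Births: 20000 × 0.336 = 6720
20–39: 19500 × 0.958 = 18681
40–59: 20000 × 0.964 = 19280
60–79: 16800 × 0.951 = 15977
80+: 21800 × 0.94 + 20600 × 0.473 = 20492 + 9744 = 30236
Net migration: 0–19 − 600 → 6120
End of period: [6120, 18681, 19280, 15977, 30236]
[period 2]
Births: 18681 × 0.336 = 6277
20–39: 6120 × 0.958 = 5863
40–59: 18681 × 0.964 = 18008
60–79: 19280 × 0.951 = 18335
80+: 15977 × 0.94 + 30236 × 0.473 = 15018 + 14302 = 29320
Net migration: 0–19 − 600 → 5677
End of period: [5677, 5863, 18008, 18335, 29320]
[period 3]
Births: 5863 × 0.336 = 1970
20–39: 5677 × 0.958 = 5439
40–59: 5863 × 0.964 = 5652
60–79: 18008 × 0.951 = 17126
80+: 18335 × 0.94 + 29320 × 0.473 = 17235 + 13868 = 31103
Net migration: 0–19 − 600 → 1370
End of period: [1370, 5439, 5652, 17126, 31103]
[period 4]
Births: 5439 × 0.336 = 1828
20–39: 1370 × 0.958 = 1312
40–59: 5439 × 0.964 = 5243
60–79: 5652 × 0.951 = 5375
80+: 17126 × 0.94 + 31103 × 0.473 = 16098 + 14712 = 30810
Net migration: 0–19 − 600 → 1228
End of period: [1228, 1312, 5243, 5375, 30810]

1228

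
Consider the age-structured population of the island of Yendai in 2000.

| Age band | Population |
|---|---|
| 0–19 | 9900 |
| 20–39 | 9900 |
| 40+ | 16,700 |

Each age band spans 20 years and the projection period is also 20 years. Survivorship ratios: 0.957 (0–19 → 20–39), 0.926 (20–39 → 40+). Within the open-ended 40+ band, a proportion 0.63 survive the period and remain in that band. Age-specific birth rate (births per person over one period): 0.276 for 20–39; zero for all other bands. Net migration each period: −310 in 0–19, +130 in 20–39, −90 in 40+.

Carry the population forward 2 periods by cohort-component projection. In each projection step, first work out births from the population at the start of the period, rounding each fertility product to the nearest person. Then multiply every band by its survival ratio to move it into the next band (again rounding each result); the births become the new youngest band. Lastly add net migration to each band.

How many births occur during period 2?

Let band 1 be 0–19 through band 3 = 40+.
— Period 1 —
Births: 9900 × 0.276 = 2732
Band 2: 9900 × 0.957 = 9474
Band 3: 9900 × 0.926 + 16700 × 0.63 = 9167 + 10521 = 19688
Net migration: Band 1 − 310 → 2422; Band 2 + 130 → 9604; Band 3 − 90 → 19598
End of period: [2422, 9604, 19598]
— Period 2 —
Births: 9604 × 0.276 = 2651
Band 2: 2422 × 0.957 = 2318
Band 3: 9604 × 0.926 + 19598 × 0.63 = 8893 + 12347 = 21240
Net migration: Band 1 − 310 → 2341; Band 2 + 130 → 2448; Band 3 − 90 → 21150
End of period: [2341, 2448, 21150]

2651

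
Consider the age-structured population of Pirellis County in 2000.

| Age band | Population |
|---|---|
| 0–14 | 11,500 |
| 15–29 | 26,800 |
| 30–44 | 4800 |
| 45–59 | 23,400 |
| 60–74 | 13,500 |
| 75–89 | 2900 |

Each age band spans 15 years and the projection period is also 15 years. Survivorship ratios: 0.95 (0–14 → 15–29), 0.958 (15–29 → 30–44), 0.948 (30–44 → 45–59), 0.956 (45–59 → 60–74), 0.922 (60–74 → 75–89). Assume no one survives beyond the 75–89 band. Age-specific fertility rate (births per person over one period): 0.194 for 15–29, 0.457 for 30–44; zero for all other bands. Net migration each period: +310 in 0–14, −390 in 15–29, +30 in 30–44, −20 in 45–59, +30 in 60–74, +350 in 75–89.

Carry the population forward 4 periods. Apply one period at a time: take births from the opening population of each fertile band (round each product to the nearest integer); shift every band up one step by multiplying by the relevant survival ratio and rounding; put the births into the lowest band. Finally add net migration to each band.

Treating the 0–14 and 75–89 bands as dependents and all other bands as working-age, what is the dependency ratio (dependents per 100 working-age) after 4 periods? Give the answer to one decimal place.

Let group 1 be 0–14 through group 6 = 75–89.
— Period 1 —
Births: 26800 × 0.194 = 5199, 4800 × 0.457 = 2194 — total 7393
Group 2: 11500 × 0.95 = 10925
Group 3: 26800 × 0.958 = 25674
Group 4: 4800 × 0.948 = 4550
Group 5: 23400 × 0.956 = 22370
Group 6: 13500 × 0.922 = 12447
Net migration: Group 1 + 310 → 7703; Group 2 − 390 → 10535; Group 3 + 30 → 25704; Group 4 − 20 → 4530; Group 5 + 30 → 22400; Group 6 + 350 → 12797
→ [7703, 10535, 25704, 4530, 22400, 12797]
— Period 2 —
Births: 10535 × 0.194 = 2044, 25704 × 0.457 = 11747 — total 13791
Group 2: 7703 × 0.95 = 7318
Group 3: 10535 × 0.958 = 10093
Group 4: 25704 × 0.948 = 24367
Group 5: 4530 × 0.956 = 4331
Group 6: 22400 × 0.922 = 20653
Net migration: Group 1 + 310 → 14101; Group 2 − 390 → 6928; Group 3 + 30 → 10123; Group 4 − 20 → 24347; Group 5 + 30 → 4361; Group 6 + 350 → 21003
→ [14101, 6928, 10123, 24347, 4361, 21003]
— Period 3 —
Births: 6928 × 0.194 = 1344, 10123 × 0.457 = 4626 — total 5970
Group 2: 14101 × 0.95 = 13396
Group 3: 6928 × 0.958 = 6637
Group 4: 10123 × 0.948 = 9597
Group 5: 24347 × 0.956 = 23276
Group 6: 4361 × 0.922 = 4021
Net migration: Group 1 + 310 → 6280; Group 2 − 390 → 13006; Group 3 + 30 → 6667; Group 4 − 20 → 9577; Group 5 + 30 → 23306; Group 6 + 350 → 4371
→ [6280, 13006, 6667, 9577, 23306, 4371]
— Period 4 —
Births: 13006 × 0.194 = 2523, 6667 × 0.457 = 3047 — total 5570
Group 2: 6280 × 0.95 = 5966
Group 3: 13006 × 0.958 = 12460
Group 4: 6667 × 0.948 = 6320
Group 5: 9577 × 0.956 = 9156
Group 6: 23306 × 0.922 = 21488
Net migration: Group 1 + 310 → 5880; Group 2 − 390 → 5576; Group 3 + 30 → 12490; Group 4 − 20 → 6300; Group 5 + 30 → 9186; Group 6 + 350 → 21838
→ [5880, 5576, 12490, 6300, 9186, 21838]
Dependents (band 0–14 + band 75–89) = 5880 + 21838 = 27718; working-age = 33552; ratio = 27718/33552 × 100 = 82.6

82.6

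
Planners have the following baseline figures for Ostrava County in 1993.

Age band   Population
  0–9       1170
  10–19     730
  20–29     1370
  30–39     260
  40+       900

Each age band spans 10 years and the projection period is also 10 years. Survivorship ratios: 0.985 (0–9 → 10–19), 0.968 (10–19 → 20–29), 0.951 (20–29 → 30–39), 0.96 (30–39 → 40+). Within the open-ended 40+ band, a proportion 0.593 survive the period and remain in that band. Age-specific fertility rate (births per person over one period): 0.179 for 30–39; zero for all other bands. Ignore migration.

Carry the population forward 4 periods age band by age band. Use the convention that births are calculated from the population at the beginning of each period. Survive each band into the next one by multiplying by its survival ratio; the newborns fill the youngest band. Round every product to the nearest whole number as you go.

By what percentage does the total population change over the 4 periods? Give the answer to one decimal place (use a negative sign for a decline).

— Period 1 —
Births: 260 × 0.179 = 47
10–19: 1170 × 0.985 = 1152
20–29: 730 × 0.968 = 707
30–39: 1370 × 0.951 = 1303
40+: 260 × 0.96 + 900 × 0.593 = 250 + 534 = 784
→ [47, 1152, 707, 1303, 784]
— Period 2 —
Births: 1303 × 0.179 = 233
10–19: 47 × 0.985 = 46
20–29: 1152 × 0.968 = 1115
30–39: 707 × 0.951 = 672
40+: 1303 × 0.96 + 784 × 0.593 = 1251 + 465 = 1716
→ [233, 46, 1115, 672, 1716]
— Period 3 —
Births: 672 × 0.179 = 120
10–19: 233 × 0.985 = 230
20–29: 46 × 0.968 = 45
30–39: 1115 × 0.951 = 1060
40+: 672 × 0.96 + 1716 × 0.593 = 645 + 1018 = 1663
→ [120, 230, 45, 1060, 1663]
— Period 4 —
Births: 1060 × 0.179 = 190
10–19: 120 × 0.985 = 118
20–29: 230 × 0.968 = 223
30–39: 45 × 0.951 = 43
40+: 1060 × 0.96 + 1663 × 0.593 = 1018 + 986 = 2004
→ [190, 118, 223, 43, 2004]
Total: 4430 → 2578; change = -1852; percentage change = -41.8%

-41.8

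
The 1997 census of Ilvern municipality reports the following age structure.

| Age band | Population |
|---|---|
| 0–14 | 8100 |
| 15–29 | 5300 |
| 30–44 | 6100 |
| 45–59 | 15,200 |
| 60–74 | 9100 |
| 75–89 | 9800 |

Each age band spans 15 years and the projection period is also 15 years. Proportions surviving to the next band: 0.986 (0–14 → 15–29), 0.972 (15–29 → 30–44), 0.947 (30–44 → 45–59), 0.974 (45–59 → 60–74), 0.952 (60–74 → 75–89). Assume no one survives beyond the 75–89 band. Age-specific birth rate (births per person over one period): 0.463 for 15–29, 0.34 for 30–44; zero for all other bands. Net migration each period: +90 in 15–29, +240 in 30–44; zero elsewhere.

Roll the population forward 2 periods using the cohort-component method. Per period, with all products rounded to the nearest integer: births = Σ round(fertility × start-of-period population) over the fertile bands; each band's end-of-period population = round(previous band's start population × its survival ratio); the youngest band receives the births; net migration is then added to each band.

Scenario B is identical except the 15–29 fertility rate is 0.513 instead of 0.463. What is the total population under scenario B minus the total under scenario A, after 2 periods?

(Bands numbered youngest = 1 to oldest = 6.)
Period 1:
Births: 5300 × 0.463 = 2454 ; 6100 × 0.34 = 2074 — total 4528
Band 2: 8100 × 0.986 = 7987
Band 3: 5300 × 0.972 = 5152
Band 4: 6100 × 0.947 = 5777
Band 5: 15200 × 0.974 = 14805
Band 6: 9100 × 0.952 = 8663
Net migration: Band 2 + 90 → 8077; Band 3 + 240 → 5392
End of period: [4528, 8077, 5392, 5777, 14805, 8663]
Period 2:
Births: 8077 × 0.463 = 3740 ; 5392 × 0.34 = 1833 — total 5573
Band 2: 4528 × 0.986 = 4465
Band 3: 8077 × 0.972 = 7851
Band 4: 5392 × 0.947 = 5106
Band 5: 5777 × 0.974 = 5627
Band 6: 14805 × 0.952 = 14094
Net migration: Band 2 + 90 → 4555; Band 3 + 240 → 8091
End of period: [5573, 4555, 8091, 5106, 5627, 14094]
Scenario A total after 2 periods: 43046
Scenario B projection —
Period 1:
Births: 5300 × 0.513 = 2719 ; 6100 × 0.34 = 2074 — total 4793
Band 2: 8100 × 0.986 = 7987
Band 3: 5300 × 0.972 = 5152
Band 4: 6100 × 0.947 = 5777
Band 5: 15200 × 0.974 = 14805
Band 6: 9100 × 0.952 = 8663
Net migration: Band 2 + 90 → 8077; Band 3 + 240 → 5392
End of period: [4793, 8077, 5392, 5777, 14805, 8663]
Period 2:
Births: 8077 × 0.513 = 4144 ; 5392 × 0.34 = 1833 — total 5977
Band 2: 4793 × 0.986 = 4726
Band 3: 8077 × 0.972 = 7851
Band 4: 5392 × 0.947 = 5106
Band 5: 5777 × 0.974 = 5627
Band 6: 14805 × 0.952 = 14094
Net migration: Band 2 + 90 → 4816; Band 3 + 240 → 8091
End of period: [5977, 4816, 8091, 5106, 5627, 14094]
Scenario B total after 2 periods: 43711
Difference B − A = 43711 − 43046 = 665

665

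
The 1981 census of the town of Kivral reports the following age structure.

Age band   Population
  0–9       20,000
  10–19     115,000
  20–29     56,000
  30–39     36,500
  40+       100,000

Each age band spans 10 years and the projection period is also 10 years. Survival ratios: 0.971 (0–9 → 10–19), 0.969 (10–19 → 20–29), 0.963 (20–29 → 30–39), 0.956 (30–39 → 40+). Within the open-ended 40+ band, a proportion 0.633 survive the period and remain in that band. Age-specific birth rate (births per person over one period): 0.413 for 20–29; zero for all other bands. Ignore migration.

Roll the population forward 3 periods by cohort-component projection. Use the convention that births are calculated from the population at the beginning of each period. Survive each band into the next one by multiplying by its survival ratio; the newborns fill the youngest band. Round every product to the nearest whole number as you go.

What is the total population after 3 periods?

266913

Call the groups 1 to 5, youngest first.
Period 1.
Births: 56000 × 0.413 = 23128
Group 2: 20000 × 0.971 = 19420
Group 3: 115000 × 0.969 = 111435
Group 4: 56000 × 0.963 = 53928
Group 5: 36500 × 0.956 + 100000 × 0.633 = 34894 + 63300 = 98194
End of period: [23128, 19420, 111435, 53928, 98194]
Period 2.
Births: 111435 × 0.413 = 46023
Group 2: 23128 × 0.971 = 22457
Group 3: 19420 × 0.969 = 18818
Group 4: 111435 × 0.963 = 107312
Group 5: 53928 × 0.956 + 98194 × 0.633 = 51555 + 62157 = 113712
End of period: [46023, 22457, 18818, 107312, 113712]
Period 3.
Births: 18818 × 0.413 = 7772
Group 2: 46023 × 0.971 = 44688
Group 3: 22457 × 0.969 = 21761
Group 4: 18818 × 0.963 = 18122
Group 5: 107312 × 0.956 + 113712 × 0.633 = 102590 + 71980 = 174570
End of period: [7772, 44688, 21761, 18122, 174570]
Total after period 3: 7772 + 44688 + 21761 + 18122 + 174570 = 266913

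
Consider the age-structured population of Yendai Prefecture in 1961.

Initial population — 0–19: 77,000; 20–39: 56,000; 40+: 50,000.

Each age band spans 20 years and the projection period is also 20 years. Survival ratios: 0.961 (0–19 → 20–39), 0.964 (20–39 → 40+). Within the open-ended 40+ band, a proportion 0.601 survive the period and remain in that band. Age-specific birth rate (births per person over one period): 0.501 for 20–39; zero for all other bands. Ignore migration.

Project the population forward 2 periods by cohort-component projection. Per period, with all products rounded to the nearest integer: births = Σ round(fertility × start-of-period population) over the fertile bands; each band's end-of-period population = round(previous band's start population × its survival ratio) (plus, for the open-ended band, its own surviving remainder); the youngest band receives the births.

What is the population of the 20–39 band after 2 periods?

— Period 1 —
Births: 56000 * 0.501 = 28056
20–39: 77000 * 0.961 = 73997
40+: 56000 * 0.964 + 50000 * 0.601 = 53984 + 30050 = 84034
→ [28056, 73997, 84034]
— Period 2 —
Births: 73997 * 0.501 = 37072
20–39: 28056 * 0.961 = 26962
40+: 73997 * 0.964 + 84034 * 0.601 = 71333 + 50504 = 121837
→ [37072, 26962, 121837]

26962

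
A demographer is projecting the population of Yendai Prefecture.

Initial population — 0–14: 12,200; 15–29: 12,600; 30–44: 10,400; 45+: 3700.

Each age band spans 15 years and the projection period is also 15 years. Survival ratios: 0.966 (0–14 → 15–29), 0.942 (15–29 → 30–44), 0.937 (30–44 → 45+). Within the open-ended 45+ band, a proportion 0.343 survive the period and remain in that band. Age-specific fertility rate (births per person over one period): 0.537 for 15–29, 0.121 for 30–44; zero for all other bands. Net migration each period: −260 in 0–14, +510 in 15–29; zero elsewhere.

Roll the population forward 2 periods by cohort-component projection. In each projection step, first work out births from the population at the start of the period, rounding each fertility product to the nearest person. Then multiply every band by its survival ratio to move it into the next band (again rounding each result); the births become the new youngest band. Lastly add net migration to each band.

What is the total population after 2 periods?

(Groups numbered youngest = 1 to oldest = 4.)
Period 1.
Births: 12600 × 0.537 = 6766, 10400 × 0.121 = 1258 → 8024
Group 2: 12200 × 0.966 = 11785
Group 3: 12600 × 0.942 = 11869
Group 4: 10400 × 0.937 + 3700 × 0.343 = 9745 + 1269 = 11014
Net migration: Group 1 − 260 → 7764; Group 2 + 510 → 12295
Giving 7764 / 12295 / 11869 / 11014.
Period 2.
Births: 12295 × 0.537 = 6602, 11869 × 0.121 = 1436 → 8038
Group 2: 7764 × 0.966 = 7500
Group 3: 12295 × 0.942 = 11582
Group 4: 11869 × 0.937 + 11014 × 0.343 = 11121 + 3778 = 14899
Net migration: Group 1 − 260 → 7778; Group 2 + 510 → 8010
Giving 7778 / 8010 / 11582 / 14899.
Total after period 2: 7778 + 8010 + 11582 + 14899 = 42269

42269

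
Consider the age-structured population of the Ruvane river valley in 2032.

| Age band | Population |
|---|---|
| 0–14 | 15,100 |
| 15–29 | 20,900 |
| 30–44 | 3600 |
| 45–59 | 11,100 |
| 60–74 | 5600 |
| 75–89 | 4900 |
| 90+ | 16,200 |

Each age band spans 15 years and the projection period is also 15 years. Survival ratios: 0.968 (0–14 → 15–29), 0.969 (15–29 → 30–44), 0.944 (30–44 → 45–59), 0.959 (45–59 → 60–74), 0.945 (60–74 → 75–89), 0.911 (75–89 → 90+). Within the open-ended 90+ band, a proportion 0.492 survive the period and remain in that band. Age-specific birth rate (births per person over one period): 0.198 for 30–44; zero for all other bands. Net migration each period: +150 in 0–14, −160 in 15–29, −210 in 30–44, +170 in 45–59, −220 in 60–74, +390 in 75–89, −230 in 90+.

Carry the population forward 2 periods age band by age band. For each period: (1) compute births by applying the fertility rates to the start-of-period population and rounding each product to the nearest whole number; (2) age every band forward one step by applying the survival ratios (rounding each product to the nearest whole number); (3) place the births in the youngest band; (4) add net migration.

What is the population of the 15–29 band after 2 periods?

675

Let group 1 be 0–14 through group 7 = 90+.
Period 1:
Births: 3600 × 0.198 = 713
Group 2: 15100 × 0.968 = 14617
Group 3: 20900 × 0.969 = 20252
Group 4: 3600 × 0.944 = 3398
Group 5: 11100 × 0.959 = 10645
Group 6: 5600 × 0.945 = 5292
Group 7: 4900 × 0.911 + 16200 × 0.492 = 4464 + 7970 = 12434
Net migration: Group 1 + 150 → 863; Group 2 − 160 → 14457; Group 3 − 210 → 20042; Group 4 + 170 → 3568; Group 5 − 220 → 10425; Group 6 + 390 → 5682; Group 7 − 230 → 12204
Population now: 0–14=863, 15–29=14457, 30–44=20042, 45–59=3568, 60–74=10425, 75–89=5682, 90+=12204
Period 2:
Births: 20042 × 0.198 = 3968
Group 2: 863 × 0.968 = 835
Group 3: 14457 × 0.969 = 14009
Group 4: 20042 × 0.944 = 18920
Group 5: 3568 × 0.959 = 3422
Group 6: 10425 × 0.945 = 9852
Group 7: 5682 × 0.911 + 12204 × 0.492 = 5176 + 6004 = 11180
Net migration: Group 1 + 150 → 4118; Group 2 − 160 → 675; Group 3 − 210 → 13799; Group 4 + 170 → 19090; Group 5 − 220 → 3202; Group 6 + 390 → 10242; Group 7 − 230 → 10950
Population now: 0–14=4118, 15–29=675, 30–44=13799, 45–59=19090, 60–74=3202, 75–89=10242, 90+=10950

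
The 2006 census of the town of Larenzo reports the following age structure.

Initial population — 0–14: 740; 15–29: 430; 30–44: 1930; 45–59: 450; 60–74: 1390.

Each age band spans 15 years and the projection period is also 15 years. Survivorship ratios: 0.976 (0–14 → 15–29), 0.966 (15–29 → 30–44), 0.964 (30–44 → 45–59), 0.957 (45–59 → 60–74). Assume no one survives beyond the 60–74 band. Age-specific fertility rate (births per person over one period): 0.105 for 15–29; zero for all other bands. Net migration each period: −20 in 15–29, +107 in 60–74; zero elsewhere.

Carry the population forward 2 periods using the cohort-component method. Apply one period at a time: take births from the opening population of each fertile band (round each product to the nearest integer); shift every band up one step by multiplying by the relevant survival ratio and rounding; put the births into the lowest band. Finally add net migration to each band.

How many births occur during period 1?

After projecting period 1:
Births: 430 × 0.105 = 45
15–29: 740 × 0.976 = 722
30–44: 430 × 0.966 = 415
45–59: 1930 × 0.964 = 1861
60–74: 450 × 0.957 = 431
Net migration: 15–29 − 20 → 702; 60–74 + 107 → 538
Population now: 0–14=45, 15–29=702, 30–44=415, 45–59=1861, 60–74=538

45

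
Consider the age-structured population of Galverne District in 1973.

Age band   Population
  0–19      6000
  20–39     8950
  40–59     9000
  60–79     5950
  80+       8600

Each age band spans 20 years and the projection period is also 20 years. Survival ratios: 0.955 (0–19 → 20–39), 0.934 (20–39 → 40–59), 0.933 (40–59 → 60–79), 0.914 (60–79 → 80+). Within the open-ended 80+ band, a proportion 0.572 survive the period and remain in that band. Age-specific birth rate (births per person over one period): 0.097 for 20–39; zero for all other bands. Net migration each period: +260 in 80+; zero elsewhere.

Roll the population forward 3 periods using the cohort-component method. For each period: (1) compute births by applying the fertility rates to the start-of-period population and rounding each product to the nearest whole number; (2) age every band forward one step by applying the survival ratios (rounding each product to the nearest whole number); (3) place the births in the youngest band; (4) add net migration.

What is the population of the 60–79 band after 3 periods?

4993

Numbering the bands 1..5 from youngest to oldest:
Period 1:
Births: 8950 × 0.097 = 868
Band 2: 6000 × 0.955 = 5730
Band 3: 8950 × 0.934 = 8359
Band 4: 9000 × 0.933 = 8397
Band 5: 5950 × 0.914 + 8600 × 0.572 = 5438 + 4919 = 10357
Net migration: Band 5 + 260 → 10617
→ [868, 5730, 8359, 8397, 10617]
Period 2:
Births: 5730 × 0.097 = 556
Band 2: 868 × 0.955 = 829
Band 3: 5730 × 0.934 = 5352
Band 4: 8359 × 0.933 = 7799
Band 5: 8397 × 0.914 + 10617 × 0.572 = 7675 + 6073 = 13748
Net migration: Band 5 + 260 → 14008
→ [556, 829, 5352, 7799, 14008]
Period 3:
Births: 829 × 0.097 = 80
Band 2: 556 × 0.955 = 531
Band 3: 829 × 0.934 = 774
Band 4: 5352 × 0.933 = 4993
Band 5: 7799 × 0.914 + 14008 × 0.572 = 7128 + 8013 = 15141
Net migration: Band 5 + 260 → 15401
→ [80, 531, 774, 4993, 15401]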